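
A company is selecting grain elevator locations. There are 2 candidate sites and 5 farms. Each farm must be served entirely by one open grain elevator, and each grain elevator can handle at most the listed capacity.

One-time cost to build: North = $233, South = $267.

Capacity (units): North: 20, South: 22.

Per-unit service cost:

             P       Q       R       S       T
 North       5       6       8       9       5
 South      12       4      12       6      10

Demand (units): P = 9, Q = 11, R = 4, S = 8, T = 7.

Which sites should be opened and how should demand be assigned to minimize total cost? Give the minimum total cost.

Minimum total cost: 704

Open {North, South}: P→North 5·9=45, Q→South 4·11=44, R→North 8·4=32, S→South 6·8=48, T→North 5·7=35.
Loads: North carries 20/20, South carries 19/22. Service 204; fixed 500; total 704.
Next best feasible plan costs 777.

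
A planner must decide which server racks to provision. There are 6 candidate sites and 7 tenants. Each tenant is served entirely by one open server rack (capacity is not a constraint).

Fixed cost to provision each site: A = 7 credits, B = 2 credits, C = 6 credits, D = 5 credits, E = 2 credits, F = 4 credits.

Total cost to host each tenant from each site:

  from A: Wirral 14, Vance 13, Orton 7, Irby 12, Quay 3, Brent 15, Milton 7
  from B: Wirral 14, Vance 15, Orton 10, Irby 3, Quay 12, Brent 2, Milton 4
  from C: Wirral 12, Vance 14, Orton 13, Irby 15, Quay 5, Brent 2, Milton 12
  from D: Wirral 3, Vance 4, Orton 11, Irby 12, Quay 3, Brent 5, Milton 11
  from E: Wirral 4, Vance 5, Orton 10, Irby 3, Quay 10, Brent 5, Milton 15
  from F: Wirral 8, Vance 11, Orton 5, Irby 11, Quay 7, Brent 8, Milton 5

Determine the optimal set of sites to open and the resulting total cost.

For any fixed open set, each tenant goes to its cheapest open site; total = fixed + service.
{B, D, F}: Wirral→D 3, Vance→D 4, Orton→F 5, Irby→B 3, Quay→D 3, Brent→B 2, Milton→B 4. Service 24; fixed 11; total 35.
{B, D}: Wirral→D 3, Vance→D 4, Orton→B 10, Irby→B 3, Quay→D 3, Brent→B 2, Milton→B 4. Service 29; fixed 7; total 36.
{B, D, E, F}: service 24 + fixed 13 = 37
{A, B, C, D, E, F}: service 24 + fixed 26 = 50
No other subset beats 35.

Open B, D and F; minimum total cost 35.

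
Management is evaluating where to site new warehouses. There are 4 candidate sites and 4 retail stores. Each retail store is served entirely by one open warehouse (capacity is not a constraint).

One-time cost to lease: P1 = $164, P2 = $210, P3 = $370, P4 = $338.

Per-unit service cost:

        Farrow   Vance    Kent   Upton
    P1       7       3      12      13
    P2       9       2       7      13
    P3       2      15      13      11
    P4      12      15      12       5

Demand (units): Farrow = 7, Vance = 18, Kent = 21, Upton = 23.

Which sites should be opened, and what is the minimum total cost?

Open P2 only; minimum total cost 755.

For any fixed open set, each retail store goes to its cheapest open site; total = fixed + service.
{P2}: Farrow→P2 9·7=63, Vance→P2 2·18=36, Kent→P2 7·21=147, Upton→P2 13·23=299. Service 545; fixed 210; total 755.
{P1}: Farrow→P1 7·7=49, Vance→P1 3·18=54, Kent→P1 12·21=252, Upton→P1 13·23=299. Service 654; fixed 164; total 818.
{P1, P2}: service 531 + fixed 374 = 905
{P1, P2, P3, P4}: service 312 + fixed 1082 = 1394
No other subset beats 755.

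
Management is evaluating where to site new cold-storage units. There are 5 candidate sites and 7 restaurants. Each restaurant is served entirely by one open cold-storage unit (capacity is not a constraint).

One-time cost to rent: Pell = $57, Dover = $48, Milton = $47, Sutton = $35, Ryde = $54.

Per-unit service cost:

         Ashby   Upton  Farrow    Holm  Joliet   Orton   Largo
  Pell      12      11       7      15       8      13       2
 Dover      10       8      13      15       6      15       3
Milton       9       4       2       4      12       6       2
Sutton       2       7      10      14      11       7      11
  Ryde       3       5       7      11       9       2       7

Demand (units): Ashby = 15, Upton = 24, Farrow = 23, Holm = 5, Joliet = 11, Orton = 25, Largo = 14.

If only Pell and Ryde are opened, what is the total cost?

Total cost: 658

Each restaurant is assigned to its cheapest site among the open ones.
{Pell, Ryde}: Ashby→Ryde 3·15=45, Upton→Ryde 5·24=120, Farrow→Pell 7·23=161, Holm→Ryde 11·5=55, Joliet→Pell 8·11=88, Orton→Ryde 2·25=50, Largo→Pell 2·14=28. Service 547; fixed 111; total 658.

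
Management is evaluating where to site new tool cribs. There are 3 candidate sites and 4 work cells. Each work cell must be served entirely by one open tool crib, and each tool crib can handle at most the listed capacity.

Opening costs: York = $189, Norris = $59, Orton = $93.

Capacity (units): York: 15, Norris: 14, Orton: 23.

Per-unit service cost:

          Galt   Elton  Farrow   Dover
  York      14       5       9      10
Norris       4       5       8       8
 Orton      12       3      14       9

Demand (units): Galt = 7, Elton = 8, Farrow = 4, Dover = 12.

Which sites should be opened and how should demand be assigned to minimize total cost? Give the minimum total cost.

Minimum total cost: 344

Open {Norris, Orton}: Galt→Norris 4·7=28, Elton→Orton 3·8=24, Farrow→Norris 8·4=32, Dover→Orton 9·12=108.
Loads: Norris carries 11/14, Orton carries 20/23. Service 192; fixed 152; total 344.
Next best feasible plan costs 412.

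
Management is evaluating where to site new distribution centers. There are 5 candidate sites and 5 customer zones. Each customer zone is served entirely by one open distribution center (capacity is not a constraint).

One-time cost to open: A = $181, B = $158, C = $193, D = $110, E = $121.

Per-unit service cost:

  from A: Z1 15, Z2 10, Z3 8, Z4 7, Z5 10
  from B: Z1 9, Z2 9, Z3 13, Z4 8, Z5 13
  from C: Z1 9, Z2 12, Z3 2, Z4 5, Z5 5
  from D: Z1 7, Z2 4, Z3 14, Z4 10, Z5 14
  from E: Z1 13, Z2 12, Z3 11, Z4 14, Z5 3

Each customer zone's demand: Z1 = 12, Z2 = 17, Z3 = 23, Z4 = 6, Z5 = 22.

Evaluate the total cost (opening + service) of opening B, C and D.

Total cost: 799

Each customer zone is assigned to its cheapest site among the open ones.
{B, C, D}: Z1→D 7·12=84, Z2→D 4·17=68, Z3→C 2·23=46, Z4→C 5·6=30, Z5→C 5·22=110. Service 338; fixed 461; total 799.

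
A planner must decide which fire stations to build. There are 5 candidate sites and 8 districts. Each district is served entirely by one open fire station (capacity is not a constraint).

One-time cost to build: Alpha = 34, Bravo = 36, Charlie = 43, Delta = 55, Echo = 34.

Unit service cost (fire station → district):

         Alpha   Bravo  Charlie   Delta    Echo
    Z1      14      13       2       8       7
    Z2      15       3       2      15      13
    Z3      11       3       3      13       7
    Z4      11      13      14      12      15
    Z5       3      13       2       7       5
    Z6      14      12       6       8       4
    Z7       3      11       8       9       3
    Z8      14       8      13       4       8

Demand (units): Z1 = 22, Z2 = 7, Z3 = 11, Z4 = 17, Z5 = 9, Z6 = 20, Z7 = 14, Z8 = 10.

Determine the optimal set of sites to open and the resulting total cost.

For any fixed open set, each district goes to its cheapest open site; total = fixed + service.
{Charlie, Delta, Echo}: Z1→Charlie 2·22=44, Z2→Charlie 2·7=14, Z3→Charlie 3·11=33, Z4→Delta 12·17=204, Z5→Charlie 2·9=18, Z6→Echo 4·20=80, Z7→Echo 3·14=42, Z8→Delta 4·10=40. Service 475; fixed 132; total 607.
{Alpha, Charlie, Echo}: service 498 + fixed 111 = 609
{Alpha, Charlie, Delta, Echo}: Z1→Charlie 2·22=44, Z2→Charlie 2·7=14, Z3→Charlie 3·11=33, Z4→Alpha 11·17=187, Z5→Charlie 2·9=18, Z6→Echo 4·20=80, Z7→Alpha 3·14=42, Z8→Delta 4·10=40. Service 458; fixed 166; total 624.
{Alpha, Bravo, Charlie, Delta, Echo}: service 458 + fixed 202 = 660
No other subset beats 607.

Open Charlie, Delta and Echo; minimum total cost 607.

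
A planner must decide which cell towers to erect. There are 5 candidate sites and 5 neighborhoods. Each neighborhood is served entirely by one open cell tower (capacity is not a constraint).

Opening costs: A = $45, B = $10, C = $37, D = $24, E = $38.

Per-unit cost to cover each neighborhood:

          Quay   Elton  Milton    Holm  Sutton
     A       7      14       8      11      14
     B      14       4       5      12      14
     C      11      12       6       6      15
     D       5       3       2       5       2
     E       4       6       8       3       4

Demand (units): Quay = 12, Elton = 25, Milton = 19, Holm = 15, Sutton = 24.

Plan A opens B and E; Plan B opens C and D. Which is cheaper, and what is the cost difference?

Plan A: {B, E}: Quay→E 4·12=48, Elton→B 4·25=100, Milton→B 5·19=95, Holm→E 3·15=45, Sutton→E 4·24=96. Service 384; fixed 48; total 432.
Plan B: {C, D}: Quay→D 5·12=60, Elton→D 3·25=75, Milton→D 2·19=38, Holm→D 5·15=75, Sutton→D 2·24=48. Service 296; fixed 61; total 357.
Difference: |432 − 357| = 75.

Plan B is cheaper by 75.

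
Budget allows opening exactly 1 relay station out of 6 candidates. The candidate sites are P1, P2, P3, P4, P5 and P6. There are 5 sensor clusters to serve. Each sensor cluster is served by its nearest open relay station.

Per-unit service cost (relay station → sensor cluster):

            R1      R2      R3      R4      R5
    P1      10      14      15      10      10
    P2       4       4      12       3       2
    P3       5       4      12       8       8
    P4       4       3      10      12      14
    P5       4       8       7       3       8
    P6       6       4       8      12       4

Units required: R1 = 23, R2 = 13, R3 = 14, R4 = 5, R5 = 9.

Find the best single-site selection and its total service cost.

Choose P2 only; total service cost 345.

With exactly 1 open, each sensor cluster uses its cheapest among the chosen.
{P2}: R1→P2 4·23=92, R2→P2 4·13=52, R3→P2 12·14=168, R4→P2 3·5=15, R5→P2 2·9=18. Service cost 345.
{P5}: service cost 381
{P6}: service cost 398
Among all 6 size-1 choices, {P2} is lowest.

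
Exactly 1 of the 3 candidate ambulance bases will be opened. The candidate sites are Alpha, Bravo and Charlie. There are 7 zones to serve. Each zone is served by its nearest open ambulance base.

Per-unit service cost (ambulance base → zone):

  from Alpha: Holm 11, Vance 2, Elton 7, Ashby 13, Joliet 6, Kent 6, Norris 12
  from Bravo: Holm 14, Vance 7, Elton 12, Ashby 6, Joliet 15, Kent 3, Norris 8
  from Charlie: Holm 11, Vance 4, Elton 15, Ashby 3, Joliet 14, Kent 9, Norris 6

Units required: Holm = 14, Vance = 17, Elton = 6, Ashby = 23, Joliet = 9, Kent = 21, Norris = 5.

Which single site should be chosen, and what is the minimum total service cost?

With exactly 1 open, each zone uses its cheapest among the chosen.
{Charlie}: Holm→Charlie 11·14=154, Vance→Charlie 4·17=68, Elton→Charlie 15·6=90, Ashby→Charlie 3·23=69, Joliet→Charlie 14·9=126, Kent→Charlie 9·21=189, Norris→Charlie 6·5=30. Service cost 726.
{Bravo}: service cost 763
{Alpha}: service cost 769
Among all 3 size-1 choices, {Charlie} is lowest.

Choose Charlie only; total service cost 726.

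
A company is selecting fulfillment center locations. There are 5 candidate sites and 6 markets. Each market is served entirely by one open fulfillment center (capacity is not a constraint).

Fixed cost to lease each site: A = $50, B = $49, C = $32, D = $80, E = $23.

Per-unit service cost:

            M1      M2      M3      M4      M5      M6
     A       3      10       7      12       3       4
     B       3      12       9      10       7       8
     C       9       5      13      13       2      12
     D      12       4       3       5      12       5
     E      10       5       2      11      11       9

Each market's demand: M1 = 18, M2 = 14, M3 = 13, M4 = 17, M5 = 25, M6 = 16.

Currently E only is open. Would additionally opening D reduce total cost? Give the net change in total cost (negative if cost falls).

Yes — net change −100 (cost falls by 100).

Current service cost with {E}: 882.
Adding D: each market re-picks its cheapest; new service cost 702, saving 180.
Extra fixed cost: 80. Net change = 80 − 180 = -100.
(Totals: 905 → 805.)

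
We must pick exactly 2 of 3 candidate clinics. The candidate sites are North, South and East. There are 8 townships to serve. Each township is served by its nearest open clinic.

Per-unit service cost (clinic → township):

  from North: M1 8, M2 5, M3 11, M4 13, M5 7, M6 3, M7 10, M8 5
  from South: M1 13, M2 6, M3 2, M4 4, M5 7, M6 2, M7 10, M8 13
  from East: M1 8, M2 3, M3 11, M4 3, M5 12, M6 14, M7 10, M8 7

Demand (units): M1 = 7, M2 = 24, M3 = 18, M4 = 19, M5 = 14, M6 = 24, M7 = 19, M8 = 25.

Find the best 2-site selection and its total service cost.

Choose South and East; total service cost 732.

With exactly 2 open, each township uses its cheapest among the chosen.
{South, East}: M1→East 8·7=56, M2→East 3·24=72, M3→South 2·18=36, M4→East 3·19=57, M5→South 7·14=98, M6→South 2·24=48, M7→South 10·19=190, M8→East 7·25=175. Service cost 732.
{North, South}: service cost 749
{North, East}: service cost 868
Among all 3 size-2 choices, {South, East} is lowest.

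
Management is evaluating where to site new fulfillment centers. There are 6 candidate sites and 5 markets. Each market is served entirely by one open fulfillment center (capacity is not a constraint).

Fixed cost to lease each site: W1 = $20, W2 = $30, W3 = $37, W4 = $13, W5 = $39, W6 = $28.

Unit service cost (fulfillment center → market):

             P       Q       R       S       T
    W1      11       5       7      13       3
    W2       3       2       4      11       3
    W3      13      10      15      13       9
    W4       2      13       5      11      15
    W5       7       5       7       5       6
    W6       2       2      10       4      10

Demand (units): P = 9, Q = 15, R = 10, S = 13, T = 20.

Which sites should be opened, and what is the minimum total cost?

Open W2 and W6; minimum total cost 258.

For any fixed open set, each market goes to its cheapest open site; total = fixed + service.
{W2, W6}: P→W6 2·9=18, Q→W2 2·15=30, R→W2 4·10=40, S→W6 4·13=52, T→W2 3·20=60. Service 200; fixed 58; total 258.
{W1, W4, W6}: P→W4 2·9=18, Q→W6 2·15=30, R→W4 5·10=50, S→W6 4·13=52, T→W1 3·20=60. Service 210; fixed 61; total 271.
{W2, W4, W6}: service 200 + fixed 71 = 271
{W1, W2, W3, W4, W5, W6}: service 200 + fixed 167 = 367
No other subset beats 258.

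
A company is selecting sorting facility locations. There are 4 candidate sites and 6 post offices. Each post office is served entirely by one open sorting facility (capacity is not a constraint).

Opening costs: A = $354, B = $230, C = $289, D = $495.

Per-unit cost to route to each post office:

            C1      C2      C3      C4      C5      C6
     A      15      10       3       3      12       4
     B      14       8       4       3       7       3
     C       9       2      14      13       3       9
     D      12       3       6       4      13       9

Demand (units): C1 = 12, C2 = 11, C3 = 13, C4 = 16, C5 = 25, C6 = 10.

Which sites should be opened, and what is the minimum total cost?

Open B only; minimum total cost 791.

For any fixed open set, each post office goes to its cheapest open site; total = fixed + service.
{B}: C1→B 14·12=168, C2→B 8·11=88, C3→B 4·13=52, C4→B 3·16=48, C5→B 7·25=175, C6→B 3·10=30. Service 561; fixed 230; total 791.
{B, C}: service 335 + fixed 519 = 854
{C}: service 685 + fixed 289 = 974
{A, B, C, D}: C1→C 9·12=108, C2→C 2·11=22, C3→A 3·13=39, C4→A 3·16=48, C5→C 3·25=75, C6→B 3·10=30. Service 322; fixed 1368; total 1690.
No other subset beats 791.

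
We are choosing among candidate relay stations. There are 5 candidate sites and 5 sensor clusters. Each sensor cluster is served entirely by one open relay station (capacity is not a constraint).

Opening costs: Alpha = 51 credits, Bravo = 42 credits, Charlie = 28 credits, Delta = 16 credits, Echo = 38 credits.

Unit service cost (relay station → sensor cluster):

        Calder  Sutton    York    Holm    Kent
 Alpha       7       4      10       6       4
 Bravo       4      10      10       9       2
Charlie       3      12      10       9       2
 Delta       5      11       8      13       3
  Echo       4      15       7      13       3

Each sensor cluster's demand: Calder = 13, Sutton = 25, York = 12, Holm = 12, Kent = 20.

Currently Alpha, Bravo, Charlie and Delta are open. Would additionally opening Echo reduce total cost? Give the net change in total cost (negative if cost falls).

Current service cost with {Alpha, Bravo, Charlie, Delta}: 347.
Adding Echo: each sensor cluster re-picks its cheapest; new service cost 335, saving 12.
Extra fixed cost: 38. Net change = 38 − 12 = 26.
(Totals: 484 → 510.)

No — net change +26 (cost rises by 26).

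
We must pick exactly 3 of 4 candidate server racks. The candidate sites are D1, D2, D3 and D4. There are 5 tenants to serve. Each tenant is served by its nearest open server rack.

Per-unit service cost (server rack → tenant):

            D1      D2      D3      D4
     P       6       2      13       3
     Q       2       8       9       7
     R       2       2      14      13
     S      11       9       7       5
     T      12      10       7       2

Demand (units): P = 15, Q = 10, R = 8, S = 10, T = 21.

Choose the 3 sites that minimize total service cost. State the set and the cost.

Choose D1, D2 and D4; total service cost 158.

With exactly 3 open, each tenant uses its cheapest among the chosen.
{D1, D2, D4}: P→D2 2·15=30, Q→D1 2·10=20, R→D1 2·8=16, S→D4 5·10=50, T→D4 2·21=42. Service cost 158.
{D1, D3, D4}: service cost 173
{D2, D3, D4}: service cost 208
Among all 4 size-3 choices, {D1, D2, D4} is lowest.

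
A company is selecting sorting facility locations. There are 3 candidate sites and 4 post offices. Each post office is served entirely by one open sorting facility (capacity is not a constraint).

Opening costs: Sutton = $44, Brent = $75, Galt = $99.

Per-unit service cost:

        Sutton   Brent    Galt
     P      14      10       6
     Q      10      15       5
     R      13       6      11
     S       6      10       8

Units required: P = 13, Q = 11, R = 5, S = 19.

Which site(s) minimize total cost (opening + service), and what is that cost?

For any fixed open set, each post office goes to its cheapest open site; total = fixed + service.
{Galt}: P→Galt 6·13=78, Q→Galt 5·11=55, R→Galt 11·5=55, S→Galt 8·19=152. Service 340; fixed 99; total 439.
{Sutton, Galt}: service 302 + fixed 143 = 445
{Brent, Galt}: P→Galt 6·13=78, Q→Galt 5·11=55, R→Brent 6·5=30, S→Galt 8·19=152. Service 315; fixed 174; total 489.
{Sutton, Brent, Galt}: service 277 + fixed 218 = 495
No other subset beats 439.

Open Galt only; minimum total cost 439.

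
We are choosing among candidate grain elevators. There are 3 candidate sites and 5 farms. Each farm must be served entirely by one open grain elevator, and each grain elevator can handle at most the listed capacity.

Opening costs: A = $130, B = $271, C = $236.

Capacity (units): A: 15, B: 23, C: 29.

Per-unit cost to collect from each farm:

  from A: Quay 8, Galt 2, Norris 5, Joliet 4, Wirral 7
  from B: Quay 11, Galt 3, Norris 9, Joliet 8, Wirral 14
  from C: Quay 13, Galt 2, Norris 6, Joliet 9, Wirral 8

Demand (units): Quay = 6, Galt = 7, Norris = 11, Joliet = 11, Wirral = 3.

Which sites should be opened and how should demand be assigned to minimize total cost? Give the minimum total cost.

Minimum total cost: 589

Open {A, C}: Quay→C 13·6=78, Galt→C 2·7=14, Norris→C 6·11=66, Joliet→A 4·11=44, Wirral→A 7·3=21.
Loads: A carries 14/15, C carries 24/29. Service 223; fixed 366; total 589.
Next best feasible plan costs 592.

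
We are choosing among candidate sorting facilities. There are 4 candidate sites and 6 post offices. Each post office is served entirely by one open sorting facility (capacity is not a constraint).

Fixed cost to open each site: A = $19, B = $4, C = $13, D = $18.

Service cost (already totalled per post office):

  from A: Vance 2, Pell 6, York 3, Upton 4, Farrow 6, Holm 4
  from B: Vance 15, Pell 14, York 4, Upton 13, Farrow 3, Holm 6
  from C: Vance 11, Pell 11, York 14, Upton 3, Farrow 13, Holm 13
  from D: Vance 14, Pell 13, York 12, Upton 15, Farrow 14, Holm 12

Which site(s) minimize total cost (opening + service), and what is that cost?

For any fixed open set, each post office goes to its cheapest open site; total = fixed + service.
{A}: Vance→A 2, Pell→A 6, York→A 3, Upton→A 4, Farrow→A 6, Holm→A 4. Service 25; fixed 19; total 44.
{A, B}: Vance→A 2, Pell→A 6, York→A 3, Upton→A 4, Farrow→B 3, Holm→A 4. Service 22; fixed 23; total 45.
{B, C}: Vance→C 11, Pell→C 11, York→B 4, Upton→C 3, Farrow→B 3, Holm→B 6. Service 38; fixed 17; total 55.
{A, B, C, D}: Vance→A 2, Pell→A 6, York→A 3, Upton→C 3, Farrow→B 3, Holm→A 4. Service 21; fixed 54; total 75.
No other subset beats 44.

Open A only; minimum total cost 44.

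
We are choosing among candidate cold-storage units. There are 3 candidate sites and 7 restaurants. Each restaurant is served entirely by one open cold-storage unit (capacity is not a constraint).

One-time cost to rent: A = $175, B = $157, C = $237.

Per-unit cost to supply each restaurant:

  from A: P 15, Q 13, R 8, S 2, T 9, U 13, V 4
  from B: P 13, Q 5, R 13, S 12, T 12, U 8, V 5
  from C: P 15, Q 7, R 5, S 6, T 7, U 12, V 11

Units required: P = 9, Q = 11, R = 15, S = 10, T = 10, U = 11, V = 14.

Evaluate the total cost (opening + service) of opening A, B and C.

Total cost: 1050

Each restaurant is assigned to its cheapest site among the open ones.
{A, B, C}: P→B 13·9=117, Q→B 5·11=55, R→C 5·15=75, S→A 2·10=20, T→C 7·10=70, U→B 8·11=88, V→A 4·14=56. Service 481; fixed 569; total 1050.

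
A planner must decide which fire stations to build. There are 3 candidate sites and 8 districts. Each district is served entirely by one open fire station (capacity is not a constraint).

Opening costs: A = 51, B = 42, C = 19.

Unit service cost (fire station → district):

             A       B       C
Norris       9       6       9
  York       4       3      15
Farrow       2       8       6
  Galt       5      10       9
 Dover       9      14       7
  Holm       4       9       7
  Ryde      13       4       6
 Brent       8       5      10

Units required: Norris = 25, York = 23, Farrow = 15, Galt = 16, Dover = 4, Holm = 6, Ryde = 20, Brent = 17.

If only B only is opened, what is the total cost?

Total cost: 816

Each district is assigned to its cheapest site among the open ones.
{B}: Norris→B 6·25=150, York→B 3·23=69, Farrow→B 8·15=120, Galt→B 10·16=160, Dover→B 14·4=56, Holm→B 9·6=54, Ryde→B 4·20=80, Brent→B 5·17=85. Service 774; fixed 42; total 816.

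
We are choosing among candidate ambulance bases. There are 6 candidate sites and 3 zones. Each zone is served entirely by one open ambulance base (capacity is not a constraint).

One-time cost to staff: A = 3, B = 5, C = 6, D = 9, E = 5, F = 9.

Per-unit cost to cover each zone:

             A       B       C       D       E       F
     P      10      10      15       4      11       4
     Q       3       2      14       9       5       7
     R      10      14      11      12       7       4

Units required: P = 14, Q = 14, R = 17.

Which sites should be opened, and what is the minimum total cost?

For any fixed open set, each zone goes to its cheapest open site; total = fixed + service.
{B, F}: P→F 4·14=56, Q→B 2·14=28, R→F 4·17=68. Service 152; fixed 14; total 166.
{A, B, F}: P→F 4·14=56, Q→B 2·14=28, R→F 4·17=68. Service 152; fixed 17; total 169.
{B, E, F}: service 152 + fixed 19 = 171
{A, B, C, D, E, F}: P→D 4·14=56, Q→B 2·14=28, R→F 4·17=68. Service 152; fixed 37; total 189.
No other subset beats 166.

Open B and F; minimum total cost 166.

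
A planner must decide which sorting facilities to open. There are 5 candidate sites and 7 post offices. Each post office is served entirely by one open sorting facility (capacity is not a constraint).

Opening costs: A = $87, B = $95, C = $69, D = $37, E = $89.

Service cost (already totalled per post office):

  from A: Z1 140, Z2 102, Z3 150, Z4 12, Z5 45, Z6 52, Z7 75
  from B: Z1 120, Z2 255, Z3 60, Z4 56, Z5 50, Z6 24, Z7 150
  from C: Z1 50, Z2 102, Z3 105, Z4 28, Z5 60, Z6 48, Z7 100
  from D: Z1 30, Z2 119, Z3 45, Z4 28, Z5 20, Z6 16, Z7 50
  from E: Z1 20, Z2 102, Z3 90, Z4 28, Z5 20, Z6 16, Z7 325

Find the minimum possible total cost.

For any fixed open set, each post office goes to its cheapest open site; total = fixed + service.
{D}: Z1→D 30, Z2→D 119, Z3→D 45, Z4→D 28, Z5→D 20, Z6→D 16, Z7→D 50. Service 308; fixed 37; total 345.
{C, D}: service 291 + fixed 106 = 397
{A, D}: Z1→D 30, Z2→A 102, Z3→D 45, Z4→A 12, Z5→D 20, Z6→D 16, Z7→D 50. Service 275; fixed 124; total 399.
{A, B, C, D, E}: Z1→E 20, Z2→A 102, Z3→D 45, Z4→A 12, Z5→D 20, Z6→D 16, Z7→D 50. Service 265; fixed 377; total 642.
No other subset beats 345.

Minimum total cost: 345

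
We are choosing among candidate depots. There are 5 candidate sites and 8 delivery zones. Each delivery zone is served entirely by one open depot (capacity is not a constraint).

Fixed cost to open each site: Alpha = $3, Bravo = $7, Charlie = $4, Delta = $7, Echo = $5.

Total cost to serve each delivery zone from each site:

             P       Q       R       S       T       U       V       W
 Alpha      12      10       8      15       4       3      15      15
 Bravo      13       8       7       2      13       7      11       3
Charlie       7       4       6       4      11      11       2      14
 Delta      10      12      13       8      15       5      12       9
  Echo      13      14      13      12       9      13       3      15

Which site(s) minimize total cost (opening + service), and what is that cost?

For any fixed open set, each delivery zone goes to its cheapest open site; total = fixed + service.
{Alpha, Bravo, Charlie}: P→Charlie 7, Q→Charlie 4, R→Charlie 6, S→Bravo 2, T→Alpha 4, U→Alpha 3, V→Charlie 2, W→Bravo 3. Service 31; fixed 14; total 45.
{Alpha, Bravo, Charlie, Echo}: service 31 + fixed 19 = 50
{Alpha, Charlie}: service 44 + fixed 7 = 51
{Alpha, Bravo, Charlie, Delta, Echo}: service 31 + fixed 26 = 57
No other subset beats 45.

Open Alpha, Bravo and Charlie; minimum total cost 45.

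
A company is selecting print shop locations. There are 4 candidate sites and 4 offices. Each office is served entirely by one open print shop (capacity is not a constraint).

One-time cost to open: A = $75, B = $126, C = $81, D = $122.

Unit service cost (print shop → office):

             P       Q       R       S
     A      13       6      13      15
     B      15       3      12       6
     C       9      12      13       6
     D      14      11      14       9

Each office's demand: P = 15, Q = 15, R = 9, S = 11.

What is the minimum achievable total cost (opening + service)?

For any fixed open set, each office goes to its cheapest open site; total = fixed + service.
{B, C}: P→C 9·15=135, Q→B 3·15=45, R→B 12·9=108, S→B 6·11=66. Service 354; fixed 207; total 561.
{A, C}: service 408 + fixed 156 = 564
{B}: P→B 15·15=225, Q→B 3·15=45, R→B 12·9=108, S→B 6·11=66. Service 444; fixed 126; total 570.
{A, B, C, D}: P→C 9·15=135, Q→B 3·15=45, R→B 12·9=108, S→B 6·11=66. Service 354; fixed 404; total 758.
No other subset beats 561.

Minimum total cost: 561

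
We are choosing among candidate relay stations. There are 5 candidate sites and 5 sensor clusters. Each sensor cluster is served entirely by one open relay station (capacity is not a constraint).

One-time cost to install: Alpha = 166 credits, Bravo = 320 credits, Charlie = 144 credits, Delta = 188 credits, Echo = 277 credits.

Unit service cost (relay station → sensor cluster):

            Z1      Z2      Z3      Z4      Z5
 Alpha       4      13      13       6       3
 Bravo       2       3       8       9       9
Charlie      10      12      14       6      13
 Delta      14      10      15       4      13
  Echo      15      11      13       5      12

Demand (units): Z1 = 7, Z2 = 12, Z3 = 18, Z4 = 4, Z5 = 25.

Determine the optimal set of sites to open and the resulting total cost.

Open Alpha only; minimum total cost 683.

For any fixed open set, each sensor cluster goes to its cheapest open site; total = fixed + service.
{Alpha}: Z1→Alpha 4·7=28, Z2→Alpha 13·12=156, Z3→Alpha 13·18=234, Z4→Alpha 6·4=24, Z5→Alpha 3·25=75. Service 517; fixed 166; total 683.
{Bravo}: service 455 + fixed 320 = 775
{Alpha, Bravo}: service 293 + fixed 486 = 779
{Alpha, Bravo, Charlie, Delta, Echo}: service 285 + fixed 1095 = 1380
No other subset beats 683.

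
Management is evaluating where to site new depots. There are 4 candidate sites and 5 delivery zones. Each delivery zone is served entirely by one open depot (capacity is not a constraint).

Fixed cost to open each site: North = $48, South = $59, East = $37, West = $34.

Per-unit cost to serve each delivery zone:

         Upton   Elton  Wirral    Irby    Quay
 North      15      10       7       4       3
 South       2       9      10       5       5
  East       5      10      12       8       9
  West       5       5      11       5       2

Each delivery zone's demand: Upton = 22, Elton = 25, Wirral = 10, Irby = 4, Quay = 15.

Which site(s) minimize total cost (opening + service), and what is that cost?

Open South and West; minimum total cost 412.

For any fixed open set, each delivery zone goes to its cheapest open site; total = fixed + service.
{South, West}: Upton→South 2·22=44, Elton→West 5·25=125, Wirral→South 10·10=100, Irby→South 5·4=20, Quay→West 2·15=30. Service 319; fixed 93; total 412.
{North, South, West}: service 285 + fixed 141 = 426
{West}: service 395 + fixed 34 = 429
{North, South, East, West}: Upton→South 2·22=44, Elton→West 5·25=125, Wirral→North 7·10=70, Irby→North 4·4=16, Quay→West 2·15=30. Service 285; fixed 178; total 463.
No other subset beats 412.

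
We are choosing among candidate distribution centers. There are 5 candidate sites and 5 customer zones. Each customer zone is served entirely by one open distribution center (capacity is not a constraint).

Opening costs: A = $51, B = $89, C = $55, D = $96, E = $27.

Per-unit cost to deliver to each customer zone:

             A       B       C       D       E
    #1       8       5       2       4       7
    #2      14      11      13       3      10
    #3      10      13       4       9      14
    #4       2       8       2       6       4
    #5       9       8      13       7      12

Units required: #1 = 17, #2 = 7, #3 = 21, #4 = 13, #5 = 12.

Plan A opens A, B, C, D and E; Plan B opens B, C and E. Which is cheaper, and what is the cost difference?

Plan A: {A, B, C, D, E}: #1→C 2·17=34, #2→D 3·7=21, #3→C 4·21=84, #4→A 2·13=26, #5→D 7·12=84. Service 249; fixed 318; total 567.
Plan B: {B, C, E}: #1→C 2·17=34, #2→E 10·7=70, #3→C 4·21=84, #4→C 2·13=26, #5→B 8·12=96. Service 310; fixed 171; total 481.
Difference: |567 − 481| = 86.

Plan B is cheaper by 86.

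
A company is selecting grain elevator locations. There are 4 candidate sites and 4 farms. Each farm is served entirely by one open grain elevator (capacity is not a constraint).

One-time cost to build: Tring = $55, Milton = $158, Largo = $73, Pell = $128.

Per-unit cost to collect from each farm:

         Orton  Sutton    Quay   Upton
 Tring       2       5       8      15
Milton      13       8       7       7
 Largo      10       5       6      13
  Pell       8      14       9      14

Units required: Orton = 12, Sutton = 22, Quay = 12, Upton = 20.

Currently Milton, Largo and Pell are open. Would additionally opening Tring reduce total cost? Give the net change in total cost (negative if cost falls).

Yes — net change −17 (cost falls by 17).

Current service cost with {Milton, Largo, Pell}: 418.
Adding Tring: each farm re-picks its cheapest; new service cost 346, saving 72.
Extra fixed cost: 55. Net change = 55 − 72 = -17.
(Totals: 777 → 760.)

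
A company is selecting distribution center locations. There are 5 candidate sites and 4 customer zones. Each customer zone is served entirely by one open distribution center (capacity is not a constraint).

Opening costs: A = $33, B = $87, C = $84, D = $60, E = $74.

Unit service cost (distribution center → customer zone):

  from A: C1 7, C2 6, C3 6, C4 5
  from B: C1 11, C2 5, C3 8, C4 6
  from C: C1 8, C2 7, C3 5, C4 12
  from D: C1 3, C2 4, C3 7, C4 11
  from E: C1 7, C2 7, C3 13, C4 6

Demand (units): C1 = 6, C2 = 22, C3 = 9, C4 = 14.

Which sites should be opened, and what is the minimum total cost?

Open A and D; minimum total cost 323.

For any fixed open set, each customer zone goes to its cheapest open site; total = fixed + service.
{A, D}: C1→D 3·6=18, C2→D 4·22=88, C3→A 6·9=54, C4→A 5·14=70. Service 230; fixed 93; total 323.
{A}: service 298 + fixed 33 = 331
{D}: service 323 + fixed 60 = 383
{A, B, C, D, E}: C1→D 3·6=18, C2→D 4·22=88, C3→C 5·9=45, C4→A 5·14=70. Service 221; fixed 338; total 559.
No other subset beats 323.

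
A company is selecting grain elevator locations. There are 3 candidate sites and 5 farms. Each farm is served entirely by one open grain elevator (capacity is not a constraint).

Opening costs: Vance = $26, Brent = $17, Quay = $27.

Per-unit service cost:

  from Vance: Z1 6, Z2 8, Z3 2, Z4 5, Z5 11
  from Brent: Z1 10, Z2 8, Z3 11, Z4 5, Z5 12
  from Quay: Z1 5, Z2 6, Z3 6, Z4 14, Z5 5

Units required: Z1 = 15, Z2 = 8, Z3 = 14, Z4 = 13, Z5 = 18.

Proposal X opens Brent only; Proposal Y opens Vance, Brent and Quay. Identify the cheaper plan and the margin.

Proposal X: {Brent}: Z1→Brent 10·15=150, Z2→Brent 8·8=64, Z3→Brent 11·14=154, Z4→Brent 5·13=65, Z5→Brent 12·18=216. Service 649; fixed 17; total 666.
Proposal Y: {Vance, Brent, Quay}: Z1→Quay 5·15=75, Z2→Quay 6·8=48, Z3→Vance 2·14=28, Z4→Vance 5·13=65, Z5→Quay 5·18=90. Service 306; fixed 70; total 376.
Difference: |666 − 376| = 290.

Proposal Y is cheaper by 290.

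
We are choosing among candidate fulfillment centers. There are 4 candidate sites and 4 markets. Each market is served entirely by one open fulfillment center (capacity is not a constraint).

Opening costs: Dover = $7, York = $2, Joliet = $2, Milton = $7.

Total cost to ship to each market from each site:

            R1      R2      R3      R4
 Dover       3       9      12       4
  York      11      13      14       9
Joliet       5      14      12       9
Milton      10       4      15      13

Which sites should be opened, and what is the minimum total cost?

For any fixed open set, each market goes to its cheapest open site; total = fixed + service.
{Dover}: R1→Dover 3, R2→Dover 9, R3→Dover 12, R4→Dover 4. Service 28; fixed 7; total 35.
{Dover, York}: R1→Dover 3, R2→Dover 9, R3→Dover 12, R4→Dover 4. Service 28; fixed 9; total 37.
{Dover, Joliet}: service 28 + fixed 9 = 37
{Dover, York, Joliet, Milton}: R1→Dover 3, R2→Milton 4, R3→Dover 12, R4→Dover 4. Service 23; fixed 18; total 41.
No other subset beats 35.

Open Dover only; minimum total cost 35.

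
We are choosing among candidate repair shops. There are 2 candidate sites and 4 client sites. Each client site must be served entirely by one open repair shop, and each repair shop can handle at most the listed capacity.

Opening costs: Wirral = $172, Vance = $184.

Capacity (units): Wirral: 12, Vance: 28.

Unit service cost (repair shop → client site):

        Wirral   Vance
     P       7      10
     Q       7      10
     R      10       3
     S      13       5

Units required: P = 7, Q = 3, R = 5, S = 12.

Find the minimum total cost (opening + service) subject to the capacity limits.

Open {Vance}: P→Vance 10·7=70, Q→Vance 10·3=30, R→Vance 3·5=15, S→Vance 5·12=60.
Loads: Vance carries 27/28. Service 175; fixed 184; total 359.
Next best feasible plan costs 501.

Minimum total cost: 359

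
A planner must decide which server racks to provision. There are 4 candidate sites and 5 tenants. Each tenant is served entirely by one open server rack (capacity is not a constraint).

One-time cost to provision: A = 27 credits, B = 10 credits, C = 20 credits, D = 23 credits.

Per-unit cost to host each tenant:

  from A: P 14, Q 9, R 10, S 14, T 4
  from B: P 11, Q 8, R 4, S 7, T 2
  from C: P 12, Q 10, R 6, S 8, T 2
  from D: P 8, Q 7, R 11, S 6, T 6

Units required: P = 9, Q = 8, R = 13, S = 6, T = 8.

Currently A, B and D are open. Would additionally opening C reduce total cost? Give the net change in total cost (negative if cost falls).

Current service cost with {A, B, D}: 232.
Adding C: each tenant re-picks its cheapest; new service cost 232, saving 0.
Extra fixed cost: 20. Net change = 20 − 0 = 20.
(Totals: 292 → 312.)

No — net change +20 (cost rises by 20).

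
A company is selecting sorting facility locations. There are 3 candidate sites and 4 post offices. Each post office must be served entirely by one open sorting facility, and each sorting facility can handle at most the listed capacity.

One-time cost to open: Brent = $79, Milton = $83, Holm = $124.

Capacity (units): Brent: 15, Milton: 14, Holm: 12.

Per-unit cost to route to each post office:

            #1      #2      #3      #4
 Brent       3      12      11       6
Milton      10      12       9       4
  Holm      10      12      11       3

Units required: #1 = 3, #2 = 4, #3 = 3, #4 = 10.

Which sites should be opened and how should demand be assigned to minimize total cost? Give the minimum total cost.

Minimum total cost: 286

Open {Brent, Milton}: #1→Brent 3·3=9, #2→Brent 12·4=48, #3→Milton 9·3=27, #4→Milton 4·10=40.
Loads: Brent carries 7/15, Milton carries 13/14. Service 124; fixed 162; total 286.
Next best feasible plan costs 292.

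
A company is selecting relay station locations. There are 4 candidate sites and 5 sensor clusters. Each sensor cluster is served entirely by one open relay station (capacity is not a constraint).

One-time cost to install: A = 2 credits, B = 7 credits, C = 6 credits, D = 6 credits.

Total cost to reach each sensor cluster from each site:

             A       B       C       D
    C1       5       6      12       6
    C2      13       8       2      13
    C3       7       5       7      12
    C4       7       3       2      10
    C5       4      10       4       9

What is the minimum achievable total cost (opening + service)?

Minimum total cost: 28

For any fixed open set, each sensor cluster goes to its cheapest open site; total = fixed + service.
{A, C}: C1→A 5, C2→C 2, C3→A 7, C4→C 2, C5→A 4. Service 20; fixed 8; total 28.
{B, C}: service 19 + fixed 13 = 32
{A, B, C}: service 18 + fixed 15 = 33
{A, B, C, D}: C1→A 5, C2→C 2, C3→B 5, C4→C 2, C5→A 4. Service 18; fixed 21; total 39.
No other subset beats 28.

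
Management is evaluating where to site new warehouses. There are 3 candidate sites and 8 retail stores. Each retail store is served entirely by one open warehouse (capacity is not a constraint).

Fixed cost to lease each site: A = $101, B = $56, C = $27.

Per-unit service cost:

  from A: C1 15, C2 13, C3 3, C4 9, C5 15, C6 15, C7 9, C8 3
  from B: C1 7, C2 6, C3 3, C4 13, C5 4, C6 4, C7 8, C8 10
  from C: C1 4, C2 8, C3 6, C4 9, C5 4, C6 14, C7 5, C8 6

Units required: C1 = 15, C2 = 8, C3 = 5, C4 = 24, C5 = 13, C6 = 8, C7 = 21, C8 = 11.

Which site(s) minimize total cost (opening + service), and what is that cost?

For any fixed open set, each retail store goes to its cheapest open site; total = fixed + service.
{B, C}: C1→C 4·15=60, C2→B 6·8=48, C3→B 3·5=15, C4→C 9·24=216, C5→B 4·13=52, C6→B 4·8=32, C7→C 5·21=105, C8→C 6·11=66. Service 594; fixed 83; total 677.
{C}: service 705 + fixed 27 = 732
{A, B, C}: service 561 + fixed 184 = 745
No other subset beats 677.

Open B and C; minimum total cost 677.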